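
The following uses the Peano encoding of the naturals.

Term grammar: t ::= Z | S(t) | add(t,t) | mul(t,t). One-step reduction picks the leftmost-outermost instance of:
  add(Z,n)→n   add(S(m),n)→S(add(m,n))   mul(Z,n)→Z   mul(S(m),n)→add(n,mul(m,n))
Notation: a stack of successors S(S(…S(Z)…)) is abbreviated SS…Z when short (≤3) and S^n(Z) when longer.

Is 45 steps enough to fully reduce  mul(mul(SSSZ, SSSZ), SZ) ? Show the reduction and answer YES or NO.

Answer: YES — reaches normal form S^9(Z) in 44 ≤ 45 steps

Derivation:
  start: mul(mul(SSSZ, SSSZ), SZ)
  →1  mul(add(SSSZ, mul(SSZ, SSSZ)), SZ)
  →2  mul(S(add(SSZ, mul(SSZ, SSSZ))), SZ)
  →3  add(SZ, mul(add(SSZ, mul(SSZ, SSSZ)), SZ))
  →4  S(add(Z, mul(add(SSZ, mul(SSZ, SSSZ)), SZ)))
  →5  S(mul(add(SSZ, mul(SSZ, SSSZ)), SZ))
  →6  S(mul(S(add(SZ, mul(SSZ, SSSZ))), SZ))
  →7  S(add(SZ, mul(add(SZ, mul(SSZ, SSSZ)), SZ)))
  →8  S(S(add(Z, mul(add(SZ, mul(SSZ, SSSZ)), SZ))))
  →9  S(S(mul(add(SZ, mul(SSZ, SSSZ)), SZ)))
  →10  S(S(mul(S(add(Z, mul(SSZ, SSSZ))), SZ)))
  →11  S(S(add(SZ, mul(add(Z, mul(SSZ, SSSZ)), SZ))))
  →12  S(S(S(add(Z, mul(add(Z, mul(SSZ, SSSZ)), SZ)))))
  →13  S(S(S(mul(add(Z, mul(SSZ, SSSZ)), SZ))))
  →14  S(S(S(mul(mul(SSZ, SSSZ), SZ))))
  →15  S(S(S(mul(add(SSSZ, mul(SZ, SSSZ)), SZ))))
  →16  S(S(S(mul(S(add(SSZ, mul(SZ, SSSZ))), SZ))))
  →17  S(S(S(add(SZ, mul(add(SSZ, mul(SZ, SSSZ)), SZ)))))
  →18  S(S(S(S(add(Z, mul(add(SSZ, mul(SZ, SSSZ)), SZ))))))
  →19  S(S(S(S(mul(add(SSZ, mul(SZ, SSSZ)), SZ)))))
  →20  S(S(S(S(mul(S(add(SZ, mul(SZ, SSSZ))), SZ)))))
  →21  S(S(S(S(add(SZ, mul(add(SZ, mul(SZ, SSSZ)), SZ))))))
  →22  S(S(S(S(S(add(Z, mul(add(SZ, mul(SZ, SSSZ)), SZ)))))))
  →23  S(S(S(S(S(mul(add(SZ, mul(SZ, SSSZ)), SZ))))))
  →24  S(S(S(S(S(mul(S(add(Z, mul(SZ, SSSZ))), SZ))))))
  →25  S(S(S(S(S(add(SZ, mul(add(Z, mul(SZ, SSSZ)), SZ)))))))
  →26  S(S(S(S(S(S(add(Z, mul(add(Z, mul(SZ, SSSZ)), SZ))))))))
  →27  S(S(S(S(S(S(mul(add(Z, mul(SZ, SSSZ)), SZ)))))))
  →28  S(S(S(S(S(S(mul(mul(SZ, SSSZ), SZ)))))))
  →29  S(S(S(S(S(S(mul(add(SSSZ, mul(Z, SSSZ)), SZ)))))))
  →30  S(S(S(S(S(S(mul(S(add(SSZ, mul(Z, SSSZ))), SZ)))))))
  →31  S(S(S(S(S(S(add(SZ, mul(add(SSZ, mul(Z, SSSZ)), SZ))))))))
  →32  S(S(S(S(S(S(S(add(Z, mul(add(SSZ, mul(Z, SSSZ)), SZ)))))))))
  →33  S(S(S(S(S(S(S(mul(add(SSZ, mul(Z, SSSZ)), SZ))))))))
  →34  S(S(S(S(S(S(S(mul(S(add(SZ, mul(Z, SSSZ))), SZ))))))))
  →35  S(S(S(S(S(S(S(add(SZ, mul(add(SZ, mul(Z, SSSZ)), SZ)))))))))
  →36  S(S(S(S(S(S(S(S(add(Z, mul(add(SZ, mul(Z, SSSZ)), SZ))))))))))
  →37  S(S(S(S(S(S(S(S(mul(add(SZ, mul(Z, SSSZ)), SZ)))))))))
  →38  S(S(S(S(S(S(S(S(mul(S(add(Z, mul(Z, SSSZ))), SZ)))))))))
  →39  S(S(S(S(S(S(S(S(add(SZ, mul(add(Z, mul(Z, SSSZ)), SZ))))))))))
  →40  S(S(S(S(S(S(S(S(S(add(Z, mul(add(Z, mul(Z, SSSZ)), SZ)))))))))))
  →41  S(S(S(S(S(S(S(S(S(mul(add(Z, mul(Z, SSSZ)), SZ))))))))))
  →42  S(S(S(S(S(S(S(S(S(mul(mul(Z, SSSZ), SZ))))))))))
  →43  S(S(S(S(S(S(S(S(S(mul(Z, SZ))))))))))
  →44  S^9(Z)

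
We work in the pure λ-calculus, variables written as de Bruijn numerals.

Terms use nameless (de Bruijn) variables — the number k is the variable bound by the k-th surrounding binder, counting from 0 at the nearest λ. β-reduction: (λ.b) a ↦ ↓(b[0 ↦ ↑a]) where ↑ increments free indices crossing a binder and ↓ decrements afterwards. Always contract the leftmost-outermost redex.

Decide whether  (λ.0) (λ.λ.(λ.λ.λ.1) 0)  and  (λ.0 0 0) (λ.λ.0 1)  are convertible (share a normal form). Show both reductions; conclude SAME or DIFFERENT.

Answer: DIFFERENT — A ⇓ λ.λ.λ.λ.1, B ⇓ λ.0 (λ.λ.0 1)

Reduction:
Term A:
  start: (λ.0) (λ.λ.(λ.λ.λ.1) 0)
  [1] λ.λ.(λ.λ.λ.1) 0
  [2] λ.λ.λ.λ.1

Term B:
  start: (λ.0 0 0) (λ.λ.0 1)
  [1] (λ.λ.0 1) (λ.λ.0 1) (λ.λ.0 1)
  [2] (λ.0 (λ.λ.0 1)) (λ.λ.0 1)
  [3] (λ.λ.0 1) (λ.λ.0 1)
  [4] λ.0 (λ.λ.0 1)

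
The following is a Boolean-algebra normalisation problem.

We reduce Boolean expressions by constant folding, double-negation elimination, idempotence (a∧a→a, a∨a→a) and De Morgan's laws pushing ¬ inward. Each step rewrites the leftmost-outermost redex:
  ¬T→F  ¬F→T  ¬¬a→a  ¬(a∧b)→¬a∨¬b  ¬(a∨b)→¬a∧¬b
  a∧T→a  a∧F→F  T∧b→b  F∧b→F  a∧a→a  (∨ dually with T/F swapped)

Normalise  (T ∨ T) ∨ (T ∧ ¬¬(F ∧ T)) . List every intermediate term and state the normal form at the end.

Answer: normal form = T  (in 2 steps)

Reduction:
  start: (T ∨ T) ∨ (T ∧ ¬¬(F ∧ T))
  step 1: T ∨ (T ∧ ¬¬(F ∧ T))
  step 2: T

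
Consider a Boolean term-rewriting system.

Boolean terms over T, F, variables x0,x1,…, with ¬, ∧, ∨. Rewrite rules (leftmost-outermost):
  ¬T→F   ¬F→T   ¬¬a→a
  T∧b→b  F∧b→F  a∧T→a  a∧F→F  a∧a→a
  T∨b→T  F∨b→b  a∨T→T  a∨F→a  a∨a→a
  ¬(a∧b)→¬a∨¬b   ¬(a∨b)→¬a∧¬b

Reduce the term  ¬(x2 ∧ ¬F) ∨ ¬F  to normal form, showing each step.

Answer: normal form = T  (in 5 steps)

Working:
  start: ¬(x2 ∧ ¬F) ∨ ¬F
  →1  (¬x2 ∨ ¬¬F) ∨ ¬F
  →2  (¬x2 ∨ F) ∨ ¬F
  →3  ¬x2 ∨ ¬F
  →4  ¬x2 ∨ T
  →5  T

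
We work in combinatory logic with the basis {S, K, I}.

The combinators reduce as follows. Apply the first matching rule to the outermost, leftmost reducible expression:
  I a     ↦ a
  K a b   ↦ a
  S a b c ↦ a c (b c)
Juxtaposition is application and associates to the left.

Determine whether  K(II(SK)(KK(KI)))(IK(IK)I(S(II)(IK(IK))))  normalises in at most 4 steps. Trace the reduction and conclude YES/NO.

Answer: YES — reaches normal form SKK in 4 ≤ 4 steps

Derivation:
  start: K(II(SK)(KK(KI)))(IK(IK)I(S(II)(IK(IK))))
  [1] II(SK)(KK(KI))
  [2] I(SK)(KK(KI))
  [3] SK(KK(KI))
  [4] SKK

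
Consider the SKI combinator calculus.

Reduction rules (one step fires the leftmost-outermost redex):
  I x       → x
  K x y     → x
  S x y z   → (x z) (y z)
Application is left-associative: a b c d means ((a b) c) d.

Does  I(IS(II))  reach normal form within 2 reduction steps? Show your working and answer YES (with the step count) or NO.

  start: I(IS(II))
  →1  IS(II)
  →2  S(II)

Answer: NO — after 2 steps the term is S(II), not yet normal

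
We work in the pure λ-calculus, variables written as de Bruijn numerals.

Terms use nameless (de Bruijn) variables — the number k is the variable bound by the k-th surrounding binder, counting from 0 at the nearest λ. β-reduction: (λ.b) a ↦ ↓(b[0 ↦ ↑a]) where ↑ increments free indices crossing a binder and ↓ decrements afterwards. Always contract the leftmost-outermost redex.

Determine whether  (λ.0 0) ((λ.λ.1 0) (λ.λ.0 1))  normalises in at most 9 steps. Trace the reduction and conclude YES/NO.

  start: (λ.0 0) ((λ.λ.1 0) (λ.λ.0 1))
  →1  (λ.λ.1 0) (λ.λ.0 1) ((λ.λ.1 0) (λ.λ.0 1))
  →2  (λ.(λ.λ.0 1) 0) ((λ.λ.1 0) (λ.λ.0 1))
  →3  (λ.λ.0 1) ((λ.λ.1 0) (λ.λ.0 1))
  →4  λ.0 ((λ.λ.1 0) (λ.λ.0 1))
  →5  λ.0 (λ.(λ.λ.0 1) 0)
  →6  λ.0 (λ.λ.0 1)

Answer: YES — reaches normal form λ.0 (λ.λ.0 1) in 6 ≤ 9 steps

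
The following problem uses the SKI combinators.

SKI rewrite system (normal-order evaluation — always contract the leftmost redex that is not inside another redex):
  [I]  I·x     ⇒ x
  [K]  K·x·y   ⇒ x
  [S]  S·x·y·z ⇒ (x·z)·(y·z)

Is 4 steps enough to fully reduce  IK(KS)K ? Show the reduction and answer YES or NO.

Answer: YES — reaches normal form KS in 2 ≤ 4 steps

Reduction:
  start: IK(KS)K
  step 1: K(KS)K
  step 2: KS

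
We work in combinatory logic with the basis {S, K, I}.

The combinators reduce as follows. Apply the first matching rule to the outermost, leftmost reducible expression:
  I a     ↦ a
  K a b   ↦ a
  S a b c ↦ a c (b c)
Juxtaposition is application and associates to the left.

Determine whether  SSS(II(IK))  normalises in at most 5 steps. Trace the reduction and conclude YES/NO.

  start: SSS(II(IK))
  step 1: S(II(IK))(S(II(IK)))
  step 2: S(I(IK))(S(II(IK)))
  step 3: S(IK)(S(II(IK)))
  step 4: SK(S(II(IK)))
  step 5: SK(S(I(IK)))

Answer: NO — after 5 steps the term is SK(S(I(IK))), not yet normal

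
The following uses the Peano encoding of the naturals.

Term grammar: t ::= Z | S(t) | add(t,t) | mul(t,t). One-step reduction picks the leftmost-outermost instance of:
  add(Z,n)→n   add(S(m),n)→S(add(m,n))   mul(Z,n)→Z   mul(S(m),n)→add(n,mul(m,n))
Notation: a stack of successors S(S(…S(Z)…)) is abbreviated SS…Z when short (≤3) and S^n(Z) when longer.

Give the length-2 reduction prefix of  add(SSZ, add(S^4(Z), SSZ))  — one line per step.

  start: add(SSZ, add(S^4(Z), SSZ))
  step 1: S(add(SZ, add(S^4(Z), SSZ)))
  step 2: S(S(add(Z, add(S^4(Z), SSZ))))

Answer: after 2 steps: S(S(add(Z, add(S^4(Z), SSZ))))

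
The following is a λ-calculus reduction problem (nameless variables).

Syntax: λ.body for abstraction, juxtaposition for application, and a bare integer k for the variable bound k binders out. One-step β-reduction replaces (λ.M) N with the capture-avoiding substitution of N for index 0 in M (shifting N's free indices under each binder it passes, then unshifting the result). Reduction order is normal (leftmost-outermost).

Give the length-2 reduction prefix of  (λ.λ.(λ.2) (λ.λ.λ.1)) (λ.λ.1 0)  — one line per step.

Answer: after 2 steps: λ.λ.λ.1 0

Derivation:
  start: (λ.λ.(λ.2) (λ.λ.λ.1)) (λ.λ.1 0)
  →1  λ.(λ.λ.λ.1 0) (λ.λ.λ.1)
  →2  λ.λ.λ.1 0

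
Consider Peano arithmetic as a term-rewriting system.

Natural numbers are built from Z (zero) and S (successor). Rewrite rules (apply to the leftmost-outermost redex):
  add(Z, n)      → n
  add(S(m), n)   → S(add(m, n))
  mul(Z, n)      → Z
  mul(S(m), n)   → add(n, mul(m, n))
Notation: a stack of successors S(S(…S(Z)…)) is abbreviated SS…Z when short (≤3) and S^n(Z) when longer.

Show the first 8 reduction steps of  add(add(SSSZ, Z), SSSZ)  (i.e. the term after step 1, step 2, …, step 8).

Answer: after 8 steps: S^6(Z)

Derivation:
  start: add(add(SSSZ, Z), SSSZ)
  step 1: add(S(add(SSZ, Z)), SSSZ)
  step 2: S(add(add(SSZ, Z), SSSZ))
  step 3: S(add(S(add(SZ, Z)), SSSZ))
  step 4: S(S(add(add(SZ, Z), SSSZ)))
  step 5: S(S(add(S(add(Z, Z)), SSSZ)))
  step 6: S(S(S(add(add(Z, Z), SSSZ))))
  step 7: S(S(S(add(Z, SSSZ))))
  step 8: S^6(Z)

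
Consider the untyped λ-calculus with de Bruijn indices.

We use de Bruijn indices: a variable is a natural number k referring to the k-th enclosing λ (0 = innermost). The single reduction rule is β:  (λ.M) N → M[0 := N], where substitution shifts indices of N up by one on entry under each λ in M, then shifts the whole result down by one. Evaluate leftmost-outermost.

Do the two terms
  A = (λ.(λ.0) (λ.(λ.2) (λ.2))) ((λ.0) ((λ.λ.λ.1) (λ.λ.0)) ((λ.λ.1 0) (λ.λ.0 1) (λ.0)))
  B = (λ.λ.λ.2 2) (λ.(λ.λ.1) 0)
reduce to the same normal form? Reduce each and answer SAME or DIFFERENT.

Term A:
  start: (λ.(λ.0) (λ.(λ.2) (λ.2))) ((λ.0) ((λ.λ.λ.1) (λ.λ.0)) ((λ.λ.1 0) (λ.λ.0 1) (λ.0)))
  →1  (λ.0) (λ.(λ.(λ.0) ((λ.λ.λ.1) (λ.λ.0)) ((λ.λ.1 0) (λ.λ.0 1) (λ.0))) (λ.(λ.0) ((λ.λ.λ.1) (λ.λ.0)) ((λ.λ.1 0) (λ.λ.0 1) (λ.0))))
  →2  λ.(λ.(λ.0) ((λ.λ.λ.1) (λ.λ.0)) ((λ.λ.1 0) (λ.λ.0 1) (λ.0))) (λ.(λ.0) ((λ.λ.λ.1) (λ.λ.0)) ((λ.λ.1 0) (λ.λ.0 1) (λ.0)))
  →3  λ.(λ.0) ((λ.λ.λ.1) (λ.λ.0)) ((λ.λ.1 0) (λ.λ.0 1) (λ.0))
  →4  λ.(λ.λ.λ.1) (λ.λ.0) ((λ.λ.1 0) (λ.λ.0 1) (λ.0))
  →5  λ.(λ.λ.1) ((λ.λ.1 0) (λ.λ.0 1) (λ.0))
  →6  λ.λ.(λ.λ.1 0) (λ.λ.0 1) (λ.0)
  →7  λ.λ.(λ.(λ.λ.0 1) 0) (λ.0)
  →8  λ.λ.(λ.λ.0 1) (λ.0)
  →9  λ.λ.λ.0 (λ.0)

Term B:
  start: (λ.λ.λ.2 2) (λ.(λ.λ.1) 0)
  →1  λ.λ.(λ.(λ.λ.1) 0) (λ.(λ.λ.1) 0)
  →2  λ.λ.(λ.λ.1) (λ.(λ.λ.1) 0)
  →3  λ.λ.λ.λ.(λ.λ.1) 0
  →4  λ.λ.λ.λ.λ.1

Answer: DIFFERENT — A ⇓ λ.λ.λ.0 (λ.0), B ⇓ λ.λ.λ.λ.λ.1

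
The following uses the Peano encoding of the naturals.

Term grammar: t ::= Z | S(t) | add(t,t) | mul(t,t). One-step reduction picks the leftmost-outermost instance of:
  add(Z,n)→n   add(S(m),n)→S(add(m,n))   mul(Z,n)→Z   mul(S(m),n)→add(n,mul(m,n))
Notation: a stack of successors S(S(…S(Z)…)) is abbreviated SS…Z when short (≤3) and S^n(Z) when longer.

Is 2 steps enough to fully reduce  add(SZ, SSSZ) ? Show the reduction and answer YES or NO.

  start: add(SZ, SSSZ)
  →1  S(add(Z, SSSZ))
  →2  S^4(Z)

Answer: YES — reaches normal form S^4(Z) in 2 ≤ 2 steps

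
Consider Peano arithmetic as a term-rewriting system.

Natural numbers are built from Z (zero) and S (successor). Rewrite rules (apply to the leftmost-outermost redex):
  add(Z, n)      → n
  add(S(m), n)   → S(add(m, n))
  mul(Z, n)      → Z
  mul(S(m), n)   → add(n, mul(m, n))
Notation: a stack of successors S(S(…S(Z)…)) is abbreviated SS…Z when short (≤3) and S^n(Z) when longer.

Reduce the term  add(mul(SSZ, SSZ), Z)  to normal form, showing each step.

  start: add(mul(SSZ, SSZ), Z)
  step 1: add(add(SSZ, mul(SZ, SSZ)), Z)
  step 2: add(S(add(SZ, mul(SZ, SSZ))), Z)
  step 3: S(add(add(SZ, mul(SZ, SSZ)), Z))
  step 4: S(add(S(add(Z, mul(SZ, SSZ))), Z))
  step 5: S(S(add(add(Z, mul(SZ, SSZ)), Z)))
  step 6: S(S(add(mul(SZ, SSZ), Z)))
  step 7: S(S(add(add(SSZ, mul(Z, SSZ)), Z)))
  step 8: S(S(add(S(add(SZ, mul(Z, SSZ))), Z)))
  step 9: S(S(S(add(add(SZ, mul(Z, SSZ)), Z))))
  step 10: S(S(S(add(S(add(Z, mul(Z, SSZ))), Z))))
  step 11: S(S(S(S(add(add(Z, mul(Z, SSZ)), Z)))))
  step 12: S(S(S(S(add(mul(Z, SSZ), Z)))))
  step 13: S(S(S(S(add(Z, Z)))))
  step 14: S^4(Z)

Answer: normal form = S^4(Z)  (in 14 steps)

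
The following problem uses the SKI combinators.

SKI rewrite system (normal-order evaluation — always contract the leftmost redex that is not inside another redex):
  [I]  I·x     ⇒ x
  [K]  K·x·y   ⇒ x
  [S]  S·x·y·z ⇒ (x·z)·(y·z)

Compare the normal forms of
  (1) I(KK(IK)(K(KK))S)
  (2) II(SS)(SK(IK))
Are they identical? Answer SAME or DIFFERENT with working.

Term A:
  start: I(KK(IK)(K(KK))S)
  step 1: KK(IK)(K(KK))S
  step 2: K(K(KK))S
  step 3: K(KK)

Term B:
  start: II(SS)(SK(IK))
  step 1: I(SS)(SK(IK))
  step 2: SS(SK(IK))
  step 3: SS(SKK)

Answer: DIFFERENT — A ⇓ K(KK), B ⇓ SS(SKK)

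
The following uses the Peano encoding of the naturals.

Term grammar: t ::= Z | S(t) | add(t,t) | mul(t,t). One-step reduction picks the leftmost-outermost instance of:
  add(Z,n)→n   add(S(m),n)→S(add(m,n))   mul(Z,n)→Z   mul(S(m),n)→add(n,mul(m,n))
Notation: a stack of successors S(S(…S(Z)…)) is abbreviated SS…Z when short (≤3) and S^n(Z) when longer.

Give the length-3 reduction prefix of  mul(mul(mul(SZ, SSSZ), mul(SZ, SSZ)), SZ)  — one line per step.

Answer: after 3 steps: mul(add(mul(SZ, SSZ), mul(add(SSZ, mul(Z, SSSZ)), mul(SZ, SSZ))), SZ)

Reduction:
  start: mul(mul(mul(SZ, SSSZ), mul(SZ, SSZ)), SZ)
  [1] mul(mul(add(SSSZ, mul(Z, SSSZ)), mul(SZ, SSZ)), SZ)
  [2] mul(mul(S(add(SSZ, mul(Z, SSSZ))), mul(SZ, SSZ)), SZ)
  [3] mul(add(mul(SZ, SSZ), mul(add(SSZ, mul(Z, SSSZ)), mul(SZ, SSZ))), SZ)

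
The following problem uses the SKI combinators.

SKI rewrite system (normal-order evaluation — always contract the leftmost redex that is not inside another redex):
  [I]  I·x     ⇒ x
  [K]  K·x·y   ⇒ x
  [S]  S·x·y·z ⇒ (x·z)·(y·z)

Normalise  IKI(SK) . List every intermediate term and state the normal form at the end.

Answer: normal form = I  (in 2 steps)

Working:
  start: IKI(SK)
  [1] KI(SK)
  [2] I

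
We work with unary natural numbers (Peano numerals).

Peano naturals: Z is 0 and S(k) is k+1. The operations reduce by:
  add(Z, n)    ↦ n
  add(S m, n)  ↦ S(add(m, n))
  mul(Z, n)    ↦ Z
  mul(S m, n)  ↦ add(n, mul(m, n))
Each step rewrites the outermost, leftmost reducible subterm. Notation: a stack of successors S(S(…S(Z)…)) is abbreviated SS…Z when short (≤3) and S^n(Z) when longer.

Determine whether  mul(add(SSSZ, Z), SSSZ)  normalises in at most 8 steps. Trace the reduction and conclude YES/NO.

  start: mul(add(SSSZ, Z), SSSZ)
  step 1: mul(S(add(SSZ, Z)), SSSZ)
  step 2: add(SSSZ, mul(add(SSZ, Z), SSSZ))
  step 3: S(add(SSZ, mul(add(SSZ, Z), SSSZ)))
  step 4: S(S(add(SZ, mul(add(SSZ, Z), SSSZ))))
  step 5: S(S(S(add(Z, mul(add(SSZ, Z), SSSZ)))))
  step 6: S(S(S(mul(add(SSZ, Z), SSSZ))))
  step 7: S(S(S(mul(S(add(SZ, Z)), SSSZ))))
  step 8: S(S(S(add(SSSZ, mul(add(SZ, Z), SSSZ)))))

Answer: NO — after 8 steps the term is S(S(S(add(SSSZ, mul(add(SZ, Z), SSSZ))))), not yet normal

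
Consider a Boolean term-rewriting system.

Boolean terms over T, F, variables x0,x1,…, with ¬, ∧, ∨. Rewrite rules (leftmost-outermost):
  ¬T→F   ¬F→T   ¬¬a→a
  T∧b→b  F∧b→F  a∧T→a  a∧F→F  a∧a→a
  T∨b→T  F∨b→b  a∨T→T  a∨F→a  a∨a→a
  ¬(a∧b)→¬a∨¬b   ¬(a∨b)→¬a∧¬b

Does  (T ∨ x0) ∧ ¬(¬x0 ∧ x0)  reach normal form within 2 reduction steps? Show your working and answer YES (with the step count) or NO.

  start: (T ∨ x0) ∧ ¬(¬x0 ∧ x0)
  →1  T ∧ ¬(¬x0 ∧ x0)
  →2  ¬(¬x0 ∧ x0)

Answer: NO — after 2 steps the term is ¬(¬x0 ∧ x0), not yet normal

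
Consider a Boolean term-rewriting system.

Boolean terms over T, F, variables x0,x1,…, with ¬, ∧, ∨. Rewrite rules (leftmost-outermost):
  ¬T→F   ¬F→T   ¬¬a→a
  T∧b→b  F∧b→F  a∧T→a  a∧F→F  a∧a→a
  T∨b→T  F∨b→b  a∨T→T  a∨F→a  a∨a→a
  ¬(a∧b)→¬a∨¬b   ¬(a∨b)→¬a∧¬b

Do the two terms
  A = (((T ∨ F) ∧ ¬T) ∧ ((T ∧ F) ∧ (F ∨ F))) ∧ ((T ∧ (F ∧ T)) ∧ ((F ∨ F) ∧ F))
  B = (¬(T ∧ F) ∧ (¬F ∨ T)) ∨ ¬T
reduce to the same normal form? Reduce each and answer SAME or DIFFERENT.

Term A:
  start: (((T ∨ F) ∧ ¬T) ∧ ((T ∧ F) ∧ (F ∨ F))) ∧ ((T ∧ (F ∧ T)) ∧ ((F ∨ F) ∧ F))
  [1] ((T ∧ ¬T) ∧ ((T ∧ F) ∧ (F ∨ F))) ∧ ((T ∧ (F ∧ T)) ∧ ((F ∨ F) ∧ F))
  [2] (¬T ∧ ((T ∧ F) ∧ (F ∨ F))) ∧ ((T ∧ (F ∧ T)) ∧ ((F ∨ F) ∧ F))
  [3] (F ∧ ((T ∧ F) ∧ (F ∨ F))) ∧ ((T ∧ (F ∧ T)) ∧ ((F ∨ F) ∧ F))
  [4] F ∧ ((T ∧ (F ∧ T)) ∧ ((F ∨ F) ∧ F))
  [5] F

Term B:
  start: (¬(T ∧ F) ∧ (¬F ∨ T)) ∨ ¬T
  [1] ((¬T ∨ ¬F) ∧ (¬F ∨ T)) ∨ ¬T
  [2] ((F ∨ ¬F) ∧ (¬F ∨ T)) ∨ ¬T
  [3] (¬F ∧ (¬F ∨ T)) ∨ ¬T
  [4] (T ∧ (¬F ∨ T)) ∨ ¬T
  [5] (¬F ∨ T) ∨ ¬T
  [6] T ∨ ¬T
  [7] T

Answer: DIFFERENT — A ⇓ F, B ⇓ T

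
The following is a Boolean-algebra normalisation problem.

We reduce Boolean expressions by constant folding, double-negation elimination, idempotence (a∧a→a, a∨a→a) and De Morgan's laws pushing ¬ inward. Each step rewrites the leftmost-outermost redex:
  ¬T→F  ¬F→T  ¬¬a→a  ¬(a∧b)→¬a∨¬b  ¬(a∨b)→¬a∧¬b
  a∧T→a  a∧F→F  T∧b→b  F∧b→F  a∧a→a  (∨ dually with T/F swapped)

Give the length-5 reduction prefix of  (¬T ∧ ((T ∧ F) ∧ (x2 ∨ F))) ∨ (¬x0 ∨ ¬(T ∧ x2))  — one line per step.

  start: (¬T ∧ ((T ∧ F) ∧ (x2 ∨ F))) ∨ (¬x0 ∨ ¬(T ∧ x2))
  step 1: (F ∧ ((T ∧ F) ∧ (x2 ∨ F))) ∨ (¬x0 ∨ ¬(T ∧ x2))
  step 2: F ∨ (¬x0 ∨ ¬(T ∧ x2))
  step 3: ¬x0 ∨ ¬(T ∧ x2)
  step 4: ¬x0 ∨ (¬T ∨ ¬x2)
  step 5: ¬x0 ∨ (F ∨ ¬x2)

Answer: after 5 steps: ¬x0 ∨ (F ∨ ¬x2)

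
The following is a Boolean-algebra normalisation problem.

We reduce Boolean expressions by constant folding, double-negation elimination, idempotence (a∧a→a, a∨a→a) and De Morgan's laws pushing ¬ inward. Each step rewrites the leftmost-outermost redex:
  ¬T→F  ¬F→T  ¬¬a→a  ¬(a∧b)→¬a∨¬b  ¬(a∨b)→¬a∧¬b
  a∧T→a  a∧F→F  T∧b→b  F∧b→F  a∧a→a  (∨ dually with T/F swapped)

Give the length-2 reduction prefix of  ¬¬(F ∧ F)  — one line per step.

Answer: after 2 steps: F

Working:
  start: ¬¬(F ∧ F)
  step 1: F ∧ F
  step 2: F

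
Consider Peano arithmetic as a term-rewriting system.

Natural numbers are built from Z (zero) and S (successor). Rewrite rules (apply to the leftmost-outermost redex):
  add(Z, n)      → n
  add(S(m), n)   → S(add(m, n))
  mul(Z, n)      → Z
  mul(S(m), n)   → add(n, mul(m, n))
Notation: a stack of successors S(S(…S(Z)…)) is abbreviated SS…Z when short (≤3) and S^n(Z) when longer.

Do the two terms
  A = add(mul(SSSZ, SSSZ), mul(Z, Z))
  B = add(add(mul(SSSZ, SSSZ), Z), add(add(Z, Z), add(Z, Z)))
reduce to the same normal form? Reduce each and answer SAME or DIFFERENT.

Term A:
  start: add(mul(SSSZ, SSSZ), mul(Z, Z))
  [1] add(add(SSSZ, mul(SSZ, SSSZ)), mul(Z, Z))
  [2] add(S(add(SSZ, mul(SSZ, SSSZ))), mul(Z, Z))
  [3] S(add(add(SSZ, mul(SSZ, SSSZ)), mul(Z, Z)))
  [4] S(add(S(add(SZ, mul(SSZ, SSSZ))), mul(Z, Z)))
  [5] S(S(add(add(SZ, mul(SSZ, SSSZ)), mul(Z, Z))))
  [6] S(S(add(S(add(Z, mul(SSZ, SSSZ))), mul(Z, Z))))
  [7] S(S(S(add(add(Z, mul(SSZ, SSSZ)), mul(Z, Z)))))
  [8] S(S(S(add(mul(SSZ, SSSZ), mul(Z, Z)))))
  [9] S(S(S(add(add(SSSZ, mul(SZ, SSSZ)), mul(Z, Z)))))
  [10] S(S(S(add(S(add(SSZ, mul(SZ, SSSZ))), mul(Z, Z)))))
  [11] S(S(S(S(add(add(SSZ, mul(SZ, SSSZ)), mul(Z, Z))))))
  [12] S(S(S(S(add(S(add(SZ, mul(SZ, SSSZ))), mul(Z, Z))))))
  [13] S(S(S(S(S(add(add(SZ, mul(SZ, SSSZ)), mul(Z, Z)))))))
  [14] S(S(S(S(S(add(S(add(Z, mul(SZ, SSSZ))), mul(Z, Z)))))))
  [15] S(S(S(S(S(S(add(add(Z, mul(SZ, SSSZ)), mul(Z, Z))))))))
  [16] S(S(S(S(S(S(add(mul(SZ, SSSZ), mul(Z, Z))))))))
  [17] S(S(S(S(S(S(add(add(SSSZ, mul(Z, SSSZ)), mul(Z, Z))))))))
  [18] S(S(S(S(S(S(add(S(add(SSZ, mul(Z, SSSZ))), mul(Z, Z))))))))
  [19] S(S(S(S(S(S(S(add(add(SSZ, mul(Z, SSSZ)), mul(Z, Z)))))))))
  [20] S(S(S(S(S(S(S(add(S(add(SZ, mul(Z, SSSZ))), mul(Z, Z)))))))))
  [21] S(S(S(S(S(S(S(S(add(add(SZ, mul(Z, SSSZ)), mul(Z, Z))))))))))
  [22] S(S(S(S(S(S(S(S(add(S(add(Z, mul(Z, SSSZ))), mul(Z, Z))))))))))
  [23] S(S(S(S(S(S(S(S(S(add(add(Z, mul(Z, SSSZ)), mul(Z, Z)))))))))))
  [24] S(S(S(S(S(S(S(S(S(add(mul(Z, SSSZ), mul(Z, Z)))))))))))
  [25] S(S(S(S(S(S(S(S(S(add(Z, mul(Z, Z)))))))))))
  [26] S(S(S(S(S(S(S(S(S(mul(Z, Z))))))))))
  [27] S^9(Z)

Term B:
  start: add(add(mul(SSSZ, SSSZ), Z), add(add(Z, Z), add(Z, Z)))
  [1] add(add(add(SSSZ, mul(SSZ, SSSZ)), Z), add(add(Z, Z), add(Z, Z)))
  [2] add(add(S(add(SSZ, mul(SSZ, SSSZ))), Z), add(add(Z, Z), add(Z, Z)))
  [3] add(S(add(add(SSZ, mul(SSZ, SSSZ)), Z)), add(add(Z, Z), add(Z, Z)))
  [4] S(add(add(add(SSZ, mul(SSZ, SSSZ)), Z), add(add(Z, Z), add(Z, Z))))
  [5] S(add(add(S(add(SZ, mul(SSZ, SSSZ))), Z), add(add(Z, Z), add(Z, Z))))
  [6] S(add(S(add(add(SZ, mul(SSZ, SSSZ)), Z)), add(add(Z, Z), add(Z, Z))))
  [7] S(S(add(add(add(SZ, mul(SSZ, SSSZ)), Z), add(add(Z, Z), add(Z, Z)))))
  [8] S(S(add(add(S(add(Z, mul(SSZ, SSSZ))), Z), add(add(Z, Z), add(Z, Z)))))
  [9] S(S(add(S(add(add(Z, mul(SSZ, SSSZ)), Z)), add(add(Z, Z), add(Z, Z)))))
  [10] S(S(S(add(add(add(Z, mul(SSZ, SSSZ)), Z), add(add(Z, Z), add(Z, Z))))))
  [11] S(S(S(add(add(mul(SSZ, SSSZ), Z), add(add(Z, Z), add(Z, Z))))))
  [12] S(S(S(add(add(add(SSSZ, mul(SZ, SSSZ)), Z), add(add(Z, Z), add(Z, Z))))))
  [13] S(S(S(add(add(S(add(SSZ, mul(SZ, SSSZ))), Z), add(add(Z, Z), add(Z, Z))))))
  [14] S(S(S(add(S(add(add(SSZ, mul(SZ, SSSZ)), Z)), add(add(Z, Z), add(Z, Z))))))
  [15] S(S(S(S(add(add(add(SSZ, mul(SZ, SSSZ)), Z), add(add(Z, Z), add(Z, Z)))))))
  [16] S(S(S(S(add(add(S(add(SZ, mul(SZ, SSSZ))), Z), add(add(Z, Z), add(Z, Z)))))))
  [17] S(S(S(S(add(S(add(add(SZ, mul(SZ, SSSZ)), Z)), add(add(Z, Z), add(Z, Z)))))))
  [18] S(S(S(S(S(add(add(add(SZ, mul(SZ, SSSZ)), Z), add(add(Z, Z), add(Z, Z))))))))
  [19] S(S(S(S(S(add(add(S(add(Z, mul(SZ, SSSZ))), Z), add(add(Z, Z), add(Z, Z))))))))
  [20] S(S(S(S(S(add(S(add(add(Z, mul(SZ, SSSZ)), Z)), add(add(Z, Z), add(Z, Z))))))))
  [21] S(S(S(S(S(S(add(add(add(Z, mul(SZ, SSSZ)), Z), add(add(Z, Z), add(Z, Z)))))))))
  [22] S(S(S(S(S(S(add(add(mul(SZ, SSSZ), Z), add(add(Z, Z), add(Z, Z)))))))))
  [23] S(S(S(S(S(S(add(add(add(SSSZ, mul(Z, SSSZ)), Z), add(add(Z, Z), add(Z, Z)))))))))
  [24] S(S(S(S(S(S(add(add(S(add(SSZ, mul(Z, SSSZ))), Z), add(add(Z, Z), add(Z, Z)))))))))
  [25] S(S(S(S(S(S(add(S(add(add(SSZ, mul(Z, SSSZ)), Z)), add(add(Z, Z), add(Z, Z)))))))))
  [26] S(S(S(S(S(S(S(add(add(add(SSZ, mul(Z, SSSZ)), Z), add(add(Z, Z), add(Z, Z))))))))))
  [27] S(S(S(S(S(S(S(add(add(S(add(SZ, mul(Z, SSSZ))), Z), add(add(Z, Z), add(Z, Z))))))))))
  [28] S(S(S(S(S(S(S(add(S(add(add(SZ, mul(Z, SSSZ)), Z)), add(add(Z, Z), add(Z, Z))))))))))
  [29] S(S(S(S(S(S(S(S(add(add(add(SZ, mul(Z, SSSZ)), Z), add(add(Z, Z), add(Z, Z)))))))))))
  [30] S(S(S(S(S(S(S(S(add(add(S(add(Z, mul(Z, SSSZ))), Z), add(add(Z, Z), add(Z, Z)))))))))))
  [31] S(S(S(S(S(S(S(S(add(S(add(add(Z, mul(Z, SSSZ)), Z)), add(add(Z, Z), add(Z, Z)))))))))))
  [32] S(S(S(S(S(S(S(S(S(add(add(add(Z, mul(Z, SSSZ)), Z), add(add(Z, Z), add(Z, Z))))))))))))
  [33] S(S(S(S(S(S(S(S(S(add(add(mul(Z, SSSZ), Z), add(add(Z, Z), add(Z, Z))))))))))))
  [34] S(S(S(S(S(S(S(S(S(add(add(Z, Z), add(add(Z, Z), add(Z, Z))))))))))))
  [35] S(S(S(S(S(S(S(S(S(add(Z, add(add(Z, Z), add(Z, Z))))))))))))
  [36] S(S(S(S(S(S(S(S(S(add(add(Z, Z), add(Z, Z)))))))))))
  [37] S(S(S(S(S(S(S(S(S(add(Z, add(Z, Z)))))))))))
  [38] S(S(S(S(S(S(S(S(S(add(Z, Z))))))))))
  [39] S^9(Z)

Answer: SAME — A ⇓ S^9(Z), B ⇓ S^9(Z)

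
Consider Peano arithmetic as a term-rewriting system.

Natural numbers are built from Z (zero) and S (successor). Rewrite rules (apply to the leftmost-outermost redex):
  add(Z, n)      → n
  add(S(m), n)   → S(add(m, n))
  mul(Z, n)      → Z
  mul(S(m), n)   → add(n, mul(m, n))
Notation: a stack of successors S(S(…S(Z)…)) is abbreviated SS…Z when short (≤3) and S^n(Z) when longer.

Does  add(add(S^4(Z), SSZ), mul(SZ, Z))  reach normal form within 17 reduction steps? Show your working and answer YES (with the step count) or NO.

  start: add(add(S^4(Z), SSZ), mul(SZ, Z))
  step 1: add(S(add(SSSZ, SSZ)), mul(SZ, Z))
  step 2: S(add(add(SSSZ, SSZ), mul(SZ, Z)))
  step 3: S(add(S(add(SSZ, SSZ)), mul(SZ, Z)))
  step 4: S(S(add(add(SSZ, SSZ), mul(SZ, Z))))
  step 5: S(S(add(S(add(SZ, SSZ)), mul(SZ, Z))))
  step 6: S(S(S(add(add(SZ, SSZ), mul(SZ, Z)))))
  step 7: S(S(S(add(S(add(Z, SSZ)), mul(SZ, Z)))))
  step 8: S(S(S(S(add(add(Z, SSZ), mul(SZ, Z))))))
  step 9: S(S(S(S(add(SSZ, mul(SZ, Z))))))
  step 10: S(S(S(S(S(add(SZ, mul(SZ, Z)))))))
  step 11: S(S(S(S(S(S(add(Z, mul(SZ, Z))))))))
  step 12: S(S(S(S(S(S(mul(SZ, Z)))))))
  step 13: S(S(S(S(S(S(add(Z, mul(Z, Z))))))))
  step 14: S(S(S(S(S(S(mul(Z, Z)))))))
  step 15: S^6(Z)

Answer: YES — reaches normal form S^6(Z) in 15 ≤ 17 steps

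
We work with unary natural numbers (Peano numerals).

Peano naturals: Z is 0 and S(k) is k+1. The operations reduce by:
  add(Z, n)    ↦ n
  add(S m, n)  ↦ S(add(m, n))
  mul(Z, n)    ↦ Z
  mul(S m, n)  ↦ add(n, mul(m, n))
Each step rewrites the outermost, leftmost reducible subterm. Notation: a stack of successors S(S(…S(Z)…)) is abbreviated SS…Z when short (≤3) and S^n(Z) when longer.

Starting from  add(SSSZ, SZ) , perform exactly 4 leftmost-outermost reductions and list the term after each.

Answer: after 4 steps: S^4(Z)

Derivation:
  start: add(SSSZ, SZ)
  →1  S(add(SSZ, SZ))
  →2  S(S(add(SZ, SZ)))
  →3  S(S(S(add(Z, SZ))))
  →4  S^4(Z)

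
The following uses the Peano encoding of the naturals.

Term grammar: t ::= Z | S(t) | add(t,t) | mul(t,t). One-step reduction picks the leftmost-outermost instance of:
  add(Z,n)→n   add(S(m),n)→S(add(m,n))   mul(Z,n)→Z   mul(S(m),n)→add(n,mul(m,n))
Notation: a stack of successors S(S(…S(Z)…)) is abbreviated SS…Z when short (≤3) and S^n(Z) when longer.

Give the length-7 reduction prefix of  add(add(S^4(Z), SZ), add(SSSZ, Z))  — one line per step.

Answer: after 7 steps: S(S(S(add(S(add(Z, SZ)), add(SSSZ, Z)))))

Derivation:
  start: add(add(S^4(Z), SZ), add(SSSZ, Z))
  →1  add(S(add(SSSZ, SZ)), add(SSSZ, Z))
  →2  S(add(add(SSSZ, SZ), add(SSSZ, Z)))
  →3  S(add(S(add(SSZ, SZ)), add(SSSZ, Z)))
  →4  S(S(add(add(SSZ, SZ), add(SSSZ, Z))))
  →5  S(S(add(S(add(SZ, SZ)), add(SSSZ, Z))))
  →6  S(S(S(add(add(SZ, SZ), add(SSSZ, Z)))))
  →7  S(S(S(add(S(add(Z, SZ)), add(SSSZ, Z)))))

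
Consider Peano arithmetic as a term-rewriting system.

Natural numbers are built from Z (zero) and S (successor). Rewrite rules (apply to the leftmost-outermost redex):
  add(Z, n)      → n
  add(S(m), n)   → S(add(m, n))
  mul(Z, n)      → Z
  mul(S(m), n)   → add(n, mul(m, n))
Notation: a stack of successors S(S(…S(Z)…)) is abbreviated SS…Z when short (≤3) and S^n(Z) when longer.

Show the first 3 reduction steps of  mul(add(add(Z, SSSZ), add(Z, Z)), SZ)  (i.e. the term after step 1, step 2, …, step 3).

Answer: after 3 steps: add(SZ, mul(add(SSZ, add(Z, Z)), SZ))

Reduction:
  start: mul(add(add(Z, SSSZ), add(Z, Z)), SZ)
  [1] mul(add(SSSZ, add(Z, Z)), SZ)
  [2] mul(S(add(SSZ, add(Z, Z))), SZ)
  [3] add(SZ, mul(add(SSZ, add(Z, Z)), SZ))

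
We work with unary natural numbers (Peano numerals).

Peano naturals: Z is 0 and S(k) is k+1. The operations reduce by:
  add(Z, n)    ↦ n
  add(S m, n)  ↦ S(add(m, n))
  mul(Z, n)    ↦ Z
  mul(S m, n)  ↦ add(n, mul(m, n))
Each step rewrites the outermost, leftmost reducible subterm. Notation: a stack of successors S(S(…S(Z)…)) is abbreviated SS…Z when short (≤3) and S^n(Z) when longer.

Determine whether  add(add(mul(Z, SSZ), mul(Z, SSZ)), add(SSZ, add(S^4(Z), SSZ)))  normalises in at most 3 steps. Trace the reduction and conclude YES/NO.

Answer: NO — after 3 steps the term is add(Z, add(SSZ, add(S^4(Z), SSZ))), not yet normal

Working:
  start: add(add(mul(Z, SSZ), mul(Z, SSZ)), add(SSZ, add(S^4(Z), SSZ)))
  [1] add(add(Z, mul(Z, SSZ)), add(SSZ, add(S^4(Z), SSZ)))
  [2] add(mul(Z, SSZ), add(SSZ, add(S^4(Z), SSZ)))
  [3] add(Z, add(SSZ, add(S^4(Z), SSZ)))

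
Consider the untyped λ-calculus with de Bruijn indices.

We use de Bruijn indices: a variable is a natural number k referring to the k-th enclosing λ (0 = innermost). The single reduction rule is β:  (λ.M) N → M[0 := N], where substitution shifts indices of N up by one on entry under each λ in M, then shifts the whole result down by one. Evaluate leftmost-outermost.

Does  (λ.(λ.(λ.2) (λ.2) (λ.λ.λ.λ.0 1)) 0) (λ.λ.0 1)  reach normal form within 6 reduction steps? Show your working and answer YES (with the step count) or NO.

Answer: YES — reaches normal form λ.0 (λ.λ.λ.λ.0 1) in 4 ≤ 6 steps

Reduction:
  start: (λ.(λ.(λ.2) (λ.2) (λ.λ.λ.λ.0 1)) 0) (λ.λ.0 1)
  →1  (λ.(λ.λ.λ.0 1) (λ.λ.λ.0 1) (λ.λ.λ.λ.0 1)) (λ.λ.0 1)
  →2  (λ.λ.λ.0 1) (λ.λ.λ.0 1) (λ.λ.λ.λ.0 1)
  →3  (λ.λ.0 1) (λ.λ.λ.λ.0 1)
  →4  λ.0 (λ.λ.λ.λ.0 1)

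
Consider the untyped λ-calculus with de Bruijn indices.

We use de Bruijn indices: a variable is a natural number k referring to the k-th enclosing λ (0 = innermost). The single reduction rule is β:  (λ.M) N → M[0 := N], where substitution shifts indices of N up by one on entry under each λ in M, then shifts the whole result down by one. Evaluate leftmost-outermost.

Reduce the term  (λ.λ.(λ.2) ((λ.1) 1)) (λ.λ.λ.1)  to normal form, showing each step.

  start: (λ.λ.(λ.2) ((λ.1) 1)) (λ.λ.λ.1)
  step 1: λ.(λ.λ.λ.λ.1) ((λ.1) (λ.λ.λ.1))
  step 2: λ.λ.λ.λ.1

Answer: normal form = λ.λ.λ.λ.1  (in 2 steps)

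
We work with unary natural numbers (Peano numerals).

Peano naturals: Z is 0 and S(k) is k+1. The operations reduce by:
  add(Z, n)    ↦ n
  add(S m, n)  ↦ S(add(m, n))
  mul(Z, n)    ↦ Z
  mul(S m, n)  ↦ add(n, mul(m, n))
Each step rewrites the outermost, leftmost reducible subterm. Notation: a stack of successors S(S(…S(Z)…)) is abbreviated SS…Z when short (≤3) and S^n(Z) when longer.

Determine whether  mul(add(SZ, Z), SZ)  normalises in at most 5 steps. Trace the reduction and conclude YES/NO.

Answer: NO — after 5 steps the term is S(mul(Z, SZ)), not yet normal

Derivation:
  start: mul(add(SZ, Z), SZ)
  [1] mul(S(add(Z, Z)), SZ)
  [2] add(SZ, mul(add(Z, Z), SZ))
  [3] S(add(Z, mul(add(Z, Z), SZ)))
  [4] S(mul(add(Z, Z), SZ))
  [5] S(mul(Z, SZ))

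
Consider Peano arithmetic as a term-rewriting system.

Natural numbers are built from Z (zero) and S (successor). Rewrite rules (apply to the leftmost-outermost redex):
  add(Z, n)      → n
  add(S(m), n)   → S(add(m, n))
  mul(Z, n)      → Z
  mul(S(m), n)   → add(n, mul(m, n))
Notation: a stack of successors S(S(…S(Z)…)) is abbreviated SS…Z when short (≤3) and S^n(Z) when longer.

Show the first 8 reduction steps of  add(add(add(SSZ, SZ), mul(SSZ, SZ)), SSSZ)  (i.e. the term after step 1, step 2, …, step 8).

  start: add(add(add(SSZ, SZ), mul(SSZ, SZ)), SSSZ)
  →1  add(add(S(add(SZ, SZ)), mul(SSZ, SZ)), SSSZ)
  →2  add(S(add(add(SZ, SZ), mul(SSZ, SZ))), SSSZ)
  →3  S(add(add(add(SZ, SZ), mul(SSZ, SZ)), SSSZ))
  →4  S(add(add(S(add(Z, SZ)), mul(SSZ, SZ)), SSSZ))
  →5  S(add(S(add(add(Z, SZ), mul(SSZ, SZ))), SSSZ))
  →6  S(S(add(add(add(Z, SZ), mul(SSZ, SZ)), SSSZ)))
  →7  S(S(add(add(SZ, mul(SSZ, SZ)), SSSZ)))
  →8  S(S(add(S(add(Z, mul(SSZ, SZ))), SSSZ)))

Answer: after 8 steps: S(S(add(S(add(Z, mul(SSZ, SZ))), SSSZ)))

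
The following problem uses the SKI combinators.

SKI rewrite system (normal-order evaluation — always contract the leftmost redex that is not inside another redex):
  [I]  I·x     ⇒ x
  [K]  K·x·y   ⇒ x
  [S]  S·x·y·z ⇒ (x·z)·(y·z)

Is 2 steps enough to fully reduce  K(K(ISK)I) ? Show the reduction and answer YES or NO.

Answer: YES — reaches normal form K(SK) in 2 ≤ 2 steps

Working:
  start: K(K(ISK)I)
  →1  K(ISK)
  →2  K(SK)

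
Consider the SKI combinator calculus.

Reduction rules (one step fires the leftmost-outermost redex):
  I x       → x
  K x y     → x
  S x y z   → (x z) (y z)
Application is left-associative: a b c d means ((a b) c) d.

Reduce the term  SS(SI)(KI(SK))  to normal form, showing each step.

Answer: normal form = SI(SII)  (in 3 steps)

Reduction:
  start: SS(SI)(KI(SK))
  [1] S(KI(SK))(SI(KI(SK)))
  [2] SI(SI(KI(SK)))
  [3] SI(SII)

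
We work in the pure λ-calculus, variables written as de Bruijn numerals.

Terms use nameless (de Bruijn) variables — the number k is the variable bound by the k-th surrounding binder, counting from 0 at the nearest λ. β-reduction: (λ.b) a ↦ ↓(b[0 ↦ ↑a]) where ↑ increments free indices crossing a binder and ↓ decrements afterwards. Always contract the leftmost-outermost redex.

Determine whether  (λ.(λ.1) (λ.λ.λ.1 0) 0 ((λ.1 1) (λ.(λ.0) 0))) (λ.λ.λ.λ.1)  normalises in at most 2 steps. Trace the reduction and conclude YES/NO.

  start: (λ.(λ.1) (λ.λ.λ.1 0) 0 ((λ.1 1) (λ.(λ.0) 0))) (λ.λ.λ.λ.1)
  →1  (λ.λ.λ.λ.λ.1) (λ.λ.λ.1 0) (λ.λ.λ.λ.1) ((λ.(λ.λ.λ.λ.1) (λ.λ.λ.λ.1)) (λ.(λ.0) 0))
  →2  (λ.λ.λ.λ.1) (λ.λ.λ.λ.1) ((λ.(λ.λ.λ.λ.1) (λ.λ.λ.λ.1)) (λ.(λ.0) 0))

Answer: NO — after 2 steps the term is (λ.λ.λ.λ.1) (λ.λ.λ.λ.1) ((λ.(λ.λ.λ.λ.1) (λ.λ.λ.λ.1)) (λ.(λ.0) 0)), not yet normal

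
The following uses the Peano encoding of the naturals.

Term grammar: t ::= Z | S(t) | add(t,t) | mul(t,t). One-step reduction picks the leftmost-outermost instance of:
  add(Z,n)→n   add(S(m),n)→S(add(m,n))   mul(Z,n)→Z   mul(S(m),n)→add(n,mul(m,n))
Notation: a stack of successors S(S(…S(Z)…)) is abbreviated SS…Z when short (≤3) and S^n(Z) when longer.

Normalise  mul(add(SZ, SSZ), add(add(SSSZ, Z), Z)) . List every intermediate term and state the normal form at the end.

Answer: normal form = S^9(Z)  (in 42 steps)

Derivation:
  start: mul(add(SZ, SSZ), add(add(SSSZ, Z), Z))
  →1  mul(S(add(Z, SSZ)), add(add(SSSZ, Z), Z))
  →2  add(add(add(SSSZ, Z), Z), mul(add(Z, SSZ), add(add(SSSZ, Z), Z)))
  →3  add(add(S(add(SSZ, Z)), Z), mul(add(Z, SSZ), add(add(SSSZ, Z), Z)))
  →4  add(S(add(add(SSZ, Z), Z)), mul(add(Z, SSZ), add(add(SSSZ, Z), Z)))
  →5  S(add(add(add(SSZ, Z), Z), mul(add(Z, SSZ), add(add(SSSZ, Z), Z))))
  →6  S(add(add(S(add(SZ, Z)), Z), mul(add(Z, SSZ), add(add(SSSZ, Z), Z))))
  →7  S(add(S(add(add(SZ, Z), Z)), mul(add(Z, SSZ), add(add(SSSZ, Z), Z))))
  →8  S(S(add(add(add(SZ, Z), Z), mul(add(Z, SSZ), add(add(SSSZ, Z), Z)))))
  →9  S(S(add(add(S(add(Z, Z)), Z), mul(add(Z, SSZ), add(add(SSSZ, Z), Z)))))
  →10  S(S(add(S(add(add(Z, Z), Z)), mul(add(Z, SSZ), add(add(SSSZ, Z), Z)))))
  →11  S(S(S(add(add(add(Z, Z), Z), mul(add(Z, SSZ), add(add(SSSZ, Z), Z))))))
  →12  S(S(S(add(add(Z, Z), mul(add(Z, SSZ), add(add(SSSZ, Z), Z))))))
  →13  S(S(S(add(Z, mul(add(Z, SSZ), add(add(SSSZ, Z), Z))))))
  →14  S(S(S(mul(add(Z, SSZ), add(add(SSSZ, Z), Z)))))
  →15  S(S(S(mul(SSZ, add(add(SSSZ, Z), Z)))))
  →16  S(S(S(add(add(add(SSSZ, Z), Z), mul(SZ, add(add(SSSZ, Z), Z))))))
  →17  S(S(S(add(add(S(add(SSZ, Z)), Z), mul(SZ, add(add(SSSZ, Z), Z))))))
  →18  S(S(S(add(S(add(add(SSZ, Z), Z)), mul(SZ, add(add(SSSZ, Z), Z))))))
  →19  S(S(S(S(add(add(add(SSZ, Z), Z), mul(SZ, add(add(SSSZ, Z), Z)))))))
  →20  S(S(S(S(add(add(S(add(SZ, Z)), Z), mul(SZ, add(add(SSSZ, Z), Z)))))))
  →21  S(S(S(S(add(S(add(add(SZ, Z), Z)), mul(SZ, add(add(SSSZ, Z), Z)))))))
  →22  S(S(S(S(S(add(add(add(SZ, Z), Z), mul(SZ, add(add(SSSZ, Z), Z))))))))
  →23  S(S(S(S(S(add(add(S(add(Z, Z)), Z), mul(SZ, add(add(SSSZ, Z), Z))))))))
  →24  S(S(S(S(S(add(S(add(add(Z, Z), Z)), mul(SZ, add(add(SSSZ, Z), Z))))))))
  →25  S(S(S(S(S(S(add(add(add(Z, Z), Z), mul(SZ, add(add(SSSZ, Z), Z)))))))))
  →26  S(S(S(S(S(S(add(add(Z, Z), mul(SZ, add(add(SSSZ, Z), Z)))))))))
  →27  S(S(S(S(S(S(add(Z, mul(SZ, add(add(SSSZ, Z), Z)))))))))
  →28  S(S(S(S(S(S(mul(SZ, add(add(SSSZ, Z), Z))))))))
  →29  S(S(S(S(S(S(add(add(add(SSSZ, Z), Z), mul(Z, add(add(SSSZ, Z), Z)))))))))
  →30  S(S(S(S(S(S(add(add(S(add(SSZ, Z)), Z), mul(Z, add(add(SSSZ, Z), Z)))))))))
  →31  S(S(S(S(S(S(add(S(add(add(SSZ, Z), Z)), mul(Z, add(add(SSSZ, Z), Z)))))))))
  →32  S(S(S(S(S(S(S(add(add(add(SSZ, Z), Z), mul(Z, add(add(SSSZ, Z), Z))))))))))
  →33  S(S(S(S(S(S(S(add(add(S(add(SZ, Z)), Z), mul(Z, add(add(SSSZ, Z), Z))))))))))
  →34  S(S(S(S(S(S(S(add(S(add(add(SZ, Z), Z)), mul(Z, add(add(SSSZ, Z), Z))))))))))
  →35  S(S(S(S(S(S(S(S(add(add(add(SZ, Z), Z), mul(Z, add(add(SSSZ, Z), Z)))))))))))
  →36  S(S(S(S(S(S(S(S(add(add(S(add(Z, Z)), Z), mul(Z, add(add(SSSZ, Z), Z)))))))))))
  →37  S(S(S(S(S(S(S(S(add(S(add(add(Z, Z), Z)), mul(Z, add(add(SSSZ, Z), Z)))))))))))
  →38  S(S(S(S(S(S(S(S(S(add(add(add(Z, Z), Z), mul(Z, add(add(SSSZ, Z), Z))))))))))))
  →39  S(S(S(S(S(S(S(S(S(add(add(Z, Z), mul(Z, add(add(SSSZ, Z), Z))))))))))))
  →40  S(S(S(S(S(S(S(S(S(add(Z, mul(Z, add(add(SSSZ, Z), Z))))))))))))
  →41  S(S(S(S(S(S(S(S(S(mul(Z, add(add(SSSZ, Z), Z)))))))))))
  →42  S^9(Z)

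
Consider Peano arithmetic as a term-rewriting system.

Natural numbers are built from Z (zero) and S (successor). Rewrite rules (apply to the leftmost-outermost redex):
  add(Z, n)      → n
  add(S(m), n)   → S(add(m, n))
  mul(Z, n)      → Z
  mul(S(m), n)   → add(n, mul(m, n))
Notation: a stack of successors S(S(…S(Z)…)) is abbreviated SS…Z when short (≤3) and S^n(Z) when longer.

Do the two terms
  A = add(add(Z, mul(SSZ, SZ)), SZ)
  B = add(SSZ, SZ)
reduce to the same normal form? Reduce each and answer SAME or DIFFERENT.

Term A:
  start: add(add(Z, mul(SSZ, SZ)), SZ)
  →1  add(mul(SSZ, SZ), SZ)
  →2  add(add(SZ, mul(SZ, SZ)), SZ)
  →3  add(S(add(Z, mul(SZ, SZ))), SZ)
  →4  S(add(add(Z, mul(SZ, SZ)), SZ))
  →5  S(add(mul(SZ, SZ), SZ))
  →6  S(add(add(SZ, mul(Z, SZ)), SZ))
  →7  S(add(S(add(Z, mul(Z, SZ))), SZ))
  →8  S(S(add(add(Z, mul(Z, SZ)), SZ)))
  →9  S(S(add(mul(Z, SZ), SZ)))
  →10  S(S(add(Z, SZ)))
  →11  SSSZ

Term B:
  start: add(SSZ, SZ)
  →1  S(add(SZ, SZ))
  →2  S(S(add(Z, SZ)))
  →3  SSSZ

Answer: SAME — A ⇓ SSSZ, B ⇓ SSSZ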